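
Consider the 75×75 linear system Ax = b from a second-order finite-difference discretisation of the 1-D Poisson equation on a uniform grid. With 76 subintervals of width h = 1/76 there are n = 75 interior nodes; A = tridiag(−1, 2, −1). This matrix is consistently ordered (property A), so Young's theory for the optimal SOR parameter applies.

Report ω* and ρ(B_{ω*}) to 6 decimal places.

B_J for the 75×75 system has eigenvalues cos(kπ/76); ρ_J = cos(π/76) = 0.999146.
1 − cos²(π/76) = sin²(π/76) ⇒ √(1−ρ_J²) = sin(π/76) = 0.0413250.
ω* = 2 / (1 + 0.0413250) = 2 / 1.0413250 ≈ 1.920630.
ρ_SOR = ω* − 1 ≈ 0.920630.

ω* = 1.920630, ρ_SOR = 0.920630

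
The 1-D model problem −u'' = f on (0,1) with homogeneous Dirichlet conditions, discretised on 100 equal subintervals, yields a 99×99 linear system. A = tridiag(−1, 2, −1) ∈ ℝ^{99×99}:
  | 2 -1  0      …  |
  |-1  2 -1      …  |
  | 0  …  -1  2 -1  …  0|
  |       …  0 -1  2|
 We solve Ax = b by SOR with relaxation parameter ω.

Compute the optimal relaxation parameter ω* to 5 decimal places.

ω* = 1.93909

[ρ_J] n=99: ρ(B_J) = cos(π/(n+1)) = cos(π/100) = 0.99951.
root = sin(π/100) = 0.031411  (since 1−cos² = sin²).
Then 2/(1+√(1−ρ_J²)) = 2/(1+0.031411); ω* = 2/1.031411 = 1.93909.
and ρ(B_{ω*}) = 1.93909 − 1 = 0.93909.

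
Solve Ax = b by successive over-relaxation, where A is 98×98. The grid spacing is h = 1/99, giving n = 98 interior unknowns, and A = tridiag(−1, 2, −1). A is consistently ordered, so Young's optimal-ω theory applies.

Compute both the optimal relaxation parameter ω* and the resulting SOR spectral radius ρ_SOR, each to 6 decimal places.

B_J for the 98×98 system has eigenvalues cos(kπ/99); ρ_J = cos(π/99) = 0.999497.
√(1 − cos²(π/99)) = sin(π/99) ≈ 0.0317279.
So ω* = 2/1.0317279 = 1.938496 (Young).
ρ_SOR = ω* − 1 = 1.938496 − 1 = 0.938496.

ω* = 1.938496, ρ_SOR = 0.938496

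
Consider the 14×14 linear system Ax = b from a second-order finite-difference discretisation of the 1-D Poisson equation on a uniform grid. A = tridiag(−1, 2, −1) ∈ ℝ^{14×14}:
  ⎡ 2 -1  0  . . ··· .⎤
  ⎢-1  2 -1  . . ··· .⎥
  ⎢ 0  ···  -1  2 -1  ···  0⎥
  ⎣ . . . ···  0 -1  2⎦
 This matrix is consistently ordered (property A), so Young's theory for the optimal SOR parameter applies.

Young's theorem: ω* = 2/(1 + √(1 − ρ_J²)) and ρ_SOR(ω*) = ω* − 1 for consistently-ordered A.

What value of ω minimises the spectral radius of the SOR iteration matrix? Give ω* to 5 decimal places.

ω* = 1.65575

[ρ_J] n=14: ρ(B_J) = cos(π/(n+1)) = cos(π/15) = 0.97815.
1 − cos²(π/15) = sin²(π/15) ⇒ √(1−ρ_J²) = sin(π/15) = 0.207912.
Young: ω* = 2/(1+√(1−ρ_J²)) = 2/(1+0.207912) = 2/1.207912 = 1.65575.
At ω = 1.65575 every |λ(B_ω)| = ω−1, so ρ_SOR = 0.65575.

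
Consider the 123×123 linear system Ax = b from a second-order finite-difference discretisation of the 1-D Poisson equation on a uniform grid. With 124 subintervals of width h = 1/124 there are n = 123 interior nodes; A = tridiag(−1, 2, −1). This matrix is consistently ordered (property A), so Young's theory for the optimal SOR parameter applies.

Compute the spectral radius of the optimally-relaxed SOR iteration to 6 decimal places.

ρ_SOR = 0.950586

With n=123, ρ(Jacobi) = cos(π/124) = 0.999679.
√(1−ρ_J²) simplifies to sin(π/124) = 0.0253327.
So ω* = 2/1.0253327 = 1.950586 (Young).
and ρ(B_{ω*}) = 1.950586 − 1 = 0.950586.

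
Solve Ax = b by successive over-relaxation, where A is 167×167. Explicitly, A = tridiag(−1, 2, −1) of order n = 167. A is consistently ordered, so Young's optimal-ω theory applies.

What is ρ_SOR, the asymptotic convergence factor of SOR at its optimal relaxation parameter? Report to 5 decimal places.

ρ_SOR = 0.96329

With n=167, ρ(Jacobi) = cos(π/168) = 0.99983.
root = sin(π/168) = 0.018699  (since 1−cos² = sin²).
Young: ω* = 2/(1+√(1−ρ_J²)) = 2/(1+0.018699) = 2/1.018699 = 1.96329.
and ρ(B_{ω*}) = 1.96329 − 1 = 0.96329.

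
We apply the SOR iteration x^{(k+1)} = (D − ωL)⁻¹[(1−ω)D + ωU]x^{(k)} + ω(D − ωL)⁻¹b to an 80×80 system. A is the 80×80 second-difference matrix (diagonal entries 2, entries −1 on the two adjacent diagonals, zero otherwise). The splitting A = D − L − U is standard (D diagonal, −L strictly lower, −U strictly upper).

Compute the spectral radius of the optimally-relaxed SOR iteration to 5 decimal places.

B_J for the 80×80 system has eigenvalues cos(kπ/81); ρ_J = cos(π/81) = 0.99925.
1 − cos²(π/81) = sin²(π/81) ⇒ √(1−ρ_J²) = sin(π/81) = 0.038775.
So ω* = 2/1.038775 = 1.92534 (Young).
ρ_SOR = ω* − 1 ≈ 0.92534.

ρ_SOR = 0.92534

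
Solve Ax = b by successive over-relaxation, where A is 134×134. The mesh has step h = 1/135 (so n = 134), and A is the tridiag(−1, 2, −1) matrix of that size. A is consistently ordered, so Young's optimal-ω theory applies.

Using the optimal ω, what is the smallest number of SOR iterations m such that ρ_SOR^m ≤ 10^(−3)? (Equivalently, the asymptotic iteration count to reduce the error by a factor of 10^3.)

n=134: λ(B_J) = 1 − λ(A)/2 = cos(kπ/135); k=1 gives ρ_J = 0.9997292.
√(1 − cos²(π/135)) = sin(π/135) ≈ 0.0232690.
Young: ω* = 2/(1+√(1−ρ_J²)) = 2/(1+0.0232690) = 2/1.0232690 = 1.9545203.
[ρ_SOR] ω* − 1 = 0.9545203.
(0.9545203)^m ≤ 10^{−3}  ⇒  m·ln(0.9545203) ≤ −3·ln10  ⇒  m ≥ 148.406  ⇒  m = 149

m = 149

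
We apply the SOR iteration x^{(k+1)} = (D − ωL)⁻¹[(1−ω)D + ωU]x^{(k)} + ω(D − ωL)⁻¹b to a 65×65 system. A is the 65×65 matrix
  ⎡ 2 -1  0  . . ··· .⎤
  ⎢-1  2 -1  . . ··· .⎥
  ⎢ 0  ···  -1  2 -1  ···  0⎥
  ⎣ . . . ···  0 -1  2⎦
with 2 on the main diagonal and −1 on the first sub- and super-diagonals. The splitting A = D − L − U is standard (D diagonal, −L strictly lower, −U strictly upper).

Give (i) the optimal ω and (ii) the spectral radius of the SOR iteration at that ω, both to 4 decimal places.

ω* = 1.9092, ρ_SOR = 0.9092

B_J for the 65×65 system has eigenvalues cos(kπ/66); ρ_J = cos(π/66) = 0.9989.
√(1−ρ_J²) = |sin(π/66)| = 0.04758
Young: ω* = 2/(1+√(1−ρ_J²)) = 2/(1+0.04758) = 2/1.04758 = 1.9092.
Hence ρ(B_{ω*}) = 1.9092 − 1 = 0.9092.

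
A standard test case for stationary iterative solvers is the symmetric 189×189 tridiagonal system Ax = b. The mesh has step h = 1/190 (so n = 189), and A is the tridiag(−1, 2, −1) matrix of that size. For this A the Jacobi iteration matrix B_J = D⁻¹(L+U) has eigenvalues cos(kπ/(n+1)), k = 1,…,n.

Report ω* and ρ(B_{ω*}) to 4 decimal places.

ρ_J = max_k |cos(kπ/190)| = cos(π/190) = 0.9999
root = sin(π/190) = 0.01653  (since 1−cos² = sin²).
[ω*] 2 ÷ (1 + 0.01653) = 2 ÷ 1.01653 = 1.9675.
ρ_SOR = ω* − 1 = 1.9675 − 1 = 0.9675.

ω* = 1.9675, ρ_SOR = 0.9675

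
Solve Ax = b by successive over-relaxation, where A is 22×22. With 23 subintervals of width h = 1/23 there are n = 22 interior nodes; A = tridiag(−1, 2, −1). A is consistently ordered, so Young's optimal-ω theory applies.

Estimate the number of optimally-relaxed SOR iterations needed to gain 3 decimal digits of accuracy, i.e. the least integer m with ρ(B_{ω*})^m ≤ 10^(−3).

n=22: λ(B_J) = 1 − λ(A)/2 = cos(kπ/23); k=1 gives ρ_J = 0.9906859.
√(1−ρ_J²) = |sin(π/23)| = 0.1361666
ω* = 2 / (1 + 0.1361666) = 2 / 1.1361666 ≈ 1.7603052.
Hence ρ(B_{ω*}) = 1.7603052 − 1 = 0.7603052.
3·ln10 = 6.90776; −ln(0.7603052) = 0.274035; m = ⌈6.90776/0.274035⌉ = ⌈25.208⌉ = 26.

m = 26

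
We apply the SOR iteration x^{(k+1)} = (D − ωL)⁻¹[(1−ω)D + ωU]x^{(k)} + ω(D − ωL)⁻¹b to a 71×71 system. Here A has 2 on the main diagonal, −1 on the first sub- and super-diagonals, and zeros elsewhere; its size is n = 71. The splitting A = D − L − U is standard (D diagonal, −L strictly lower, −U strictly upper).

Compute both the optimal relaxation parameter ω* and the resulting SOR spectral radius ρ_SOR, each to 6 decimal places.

[ρ_J] n=71: ρ(B_J) = cos(π/(n+1)) = cos(π/72) = 0.999048.
√(1 − cos²(π/72)) = sin(π/72) ≈ 0.0436194.
ω* = 2/(1+0.0436194) = 1.916407
At ω = 1.916407 every |λ(B_ω)| = ω−1, so ρ_SOR = 0.916407.

ω* = 1.916407, ρ_SOR = 0.916407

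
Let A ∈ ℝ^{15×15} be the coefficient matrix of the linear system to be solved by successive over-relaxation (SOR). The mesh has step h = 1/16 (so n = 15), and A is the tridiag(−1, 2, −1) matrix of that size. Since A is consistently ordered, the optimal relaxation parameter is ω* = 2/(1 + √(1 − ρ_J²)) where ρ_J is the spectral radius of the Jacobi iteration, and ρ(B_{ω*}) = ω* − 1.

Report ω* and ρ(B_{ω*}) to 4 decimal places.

ω* = 1.6735, ρ_SOR = 0.6735

½·tridiag(1,0,1) at n=15: λ_k = cos(kπ/16); max |λ| at k=1 ⇒ ρ_J = cos(π/16) ≈ 0.9808.
√(1 − cos²(π/16)) = sin(π/16) ≈ 0.19509.
So ω* = 2/1.19509 = 1.6735 (Young).
and ρ(B_{ω*}) = 1.6735 − 1 = 0.6735.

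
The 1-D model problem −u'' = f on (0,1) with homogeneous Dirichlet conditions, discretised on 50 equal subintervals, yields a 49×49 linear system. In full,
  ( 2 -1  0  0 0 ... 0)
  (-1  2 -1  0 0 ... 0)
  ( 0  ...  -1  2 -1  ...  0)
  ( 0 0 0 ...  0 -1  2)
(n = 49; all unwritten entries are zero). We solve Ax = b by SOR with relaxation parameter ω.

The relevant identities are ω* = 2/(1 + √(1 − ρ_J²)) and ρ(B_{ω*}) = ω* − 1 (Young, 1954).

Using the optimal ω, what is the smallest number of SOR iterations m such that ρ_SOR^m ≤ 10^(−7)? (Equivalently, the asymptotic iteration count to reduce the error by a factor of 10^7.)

m = 129

[ρ_J] n=49: ρ(B_J) = cos(π/(n+1)) = cos(π/50) = 0.9980267.
√(1 − cos²(π/50)) = sin(π/50) ≈ 0.0627905.
Young: ω* = 2/(1+√(1−ρ_J²)) = 2/(1+0.0627905) = 2/1.0627905 = 1.8818384.
ρ_SOR = ω* − 1 = 1.8818384 − 1 = 0.8818384.
(0.8818384)^m ≤ 10^{−7}  ⇒  m·ln(0.8818384) ≤ −7·ln10  ⇒  m ≥ 128.180  ⇒  m = 129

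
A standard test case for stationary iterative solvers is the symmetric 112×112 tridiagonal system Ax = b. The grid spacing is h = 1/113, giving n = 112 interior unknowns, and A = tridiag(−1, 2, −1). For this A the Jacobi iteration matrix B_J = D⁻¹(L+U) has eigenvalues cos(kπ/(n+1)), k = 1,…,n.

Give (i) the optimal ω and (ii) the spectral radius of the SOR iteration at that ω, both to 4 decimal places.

ω* = 1.9459, ρ_SOR = 0.9459

ρ_J = max_k |cos(kπ/113)| = cos(π/113) = 0.9996
√(1−ρ_J²) simplifies to sin(π/113) = 0.02780.
Young: ω* = 2/(1+√(1−ρ_J²)) = 2/(1+0.02780) = 2/1.02780 = 1.9459.
At ω = 1.9459 every |λ(B_ω)| = ω−1, so ρ_SOR = 0.9459.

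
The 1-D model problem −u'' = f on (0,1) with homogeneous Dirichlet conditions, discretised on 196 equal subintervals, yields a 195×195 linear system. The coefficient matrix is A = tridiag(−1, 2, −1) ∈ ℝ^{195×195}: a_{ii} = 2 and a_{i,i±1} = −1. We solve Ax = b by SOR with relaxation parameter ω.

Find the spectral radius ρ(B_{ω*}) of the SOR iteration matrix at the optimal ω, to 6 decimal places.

ρ_SOR = 0.968450

B_J for the 195×195 system has eigenvalues cos(kπ/196); ρ_J = cos(π/196) = 0.999872.
1 − cos²(π/196) = sin²(π/196) ⇒ √(1−ρ_J²) = sin(π/196) = 0.0160278.
ω* = 2/(1 + 0.0160278) = 2/1.0160278 = 1.968450.
[ρ_SOR] ω* − 1 = 0.968450.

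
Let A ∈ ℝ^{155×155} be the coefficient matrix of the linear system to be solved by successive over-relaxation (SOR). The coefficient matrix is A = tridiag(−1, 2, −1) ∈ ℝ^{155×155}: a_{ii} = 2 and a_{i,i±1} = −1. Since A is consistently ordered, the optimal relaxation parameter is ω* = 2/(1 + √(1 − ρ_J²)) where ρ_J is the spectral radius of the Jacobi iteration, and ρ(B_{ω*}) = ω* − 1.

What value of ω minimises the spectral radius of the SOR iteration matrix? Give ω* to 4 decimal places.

ω* = 1.9605

[ρ_J] n=155: ρ(B_J) = cos(π/(n+1)) = cos(π/156) = 0.9998.
1 − cos²(π/156) = sin²(π/156) ⇒ √(1−ρ_J²) = sin(π/156) = 0.02014.
ω* = 2/(1 + 0.02014) = 2/1.02014 = 1.9605.
ρ(B_{ω*}) = ω*−1 = 0.9605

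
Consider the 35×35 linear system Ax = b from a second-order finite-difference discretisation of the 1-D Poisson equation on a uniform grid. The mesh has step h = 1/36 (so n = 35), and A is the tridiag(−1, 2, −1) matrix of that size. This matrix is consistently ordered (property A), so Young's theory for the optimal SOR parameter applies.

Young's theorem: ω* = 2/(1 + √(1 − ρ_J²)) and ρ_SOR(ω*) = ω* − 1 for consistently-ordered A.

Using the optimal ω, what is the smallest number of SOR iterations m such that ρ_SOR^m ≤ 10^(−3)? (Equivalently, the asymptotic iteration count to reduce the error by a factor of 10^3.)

½·tridiag(1,0,1) at n=35: λ_k = cos(kπ/36); max |λ| at k=1 ⇒ ρ_J = cos(π/36) ≈ 0.9961947.
√(1−ρ_J²) = |sin(π/36)| = 0.0871557
[ω*] 2 ÷ (1 + 0.0871557) = 2 ÷ 1.0871557 = 1.8396629.
ρ(B_{ω*}) = ω*−1 = 0.8396629
ρ_SOR^m ≤ 10^(−3) ⇔ m ≥ 3·ln10/(−ln 0.8396629) = 6.90776/0.174755 = 39.528; m = ⌈39.528⌉ = 40.

m = 40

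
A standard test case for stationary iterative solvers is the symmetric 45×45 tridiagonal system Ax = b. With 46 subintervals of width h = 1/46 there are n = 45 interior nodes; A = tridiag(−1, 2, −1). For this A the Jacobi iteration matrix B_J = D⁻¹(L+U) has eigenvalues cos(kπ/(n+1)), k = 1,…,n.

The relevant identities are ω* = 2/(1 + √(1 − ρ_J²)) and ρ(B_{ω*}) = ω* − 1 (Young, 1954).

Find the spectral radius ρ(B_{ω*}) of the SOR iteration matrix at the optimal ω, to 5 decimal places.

ρ_J = max_k |cos(kπ/46)| = cos(π/46) = 0.99767
root = sin(π/46) = 0.068242  (since 1−cos² = sin²).
[ω*] 2 ÷ (1 + 0.068242) = 2 ÷ 1.068242 = 1.87223.
[ρ_SOR] ω* − 1 = 0.87223.

ρ_SOR = 0.87223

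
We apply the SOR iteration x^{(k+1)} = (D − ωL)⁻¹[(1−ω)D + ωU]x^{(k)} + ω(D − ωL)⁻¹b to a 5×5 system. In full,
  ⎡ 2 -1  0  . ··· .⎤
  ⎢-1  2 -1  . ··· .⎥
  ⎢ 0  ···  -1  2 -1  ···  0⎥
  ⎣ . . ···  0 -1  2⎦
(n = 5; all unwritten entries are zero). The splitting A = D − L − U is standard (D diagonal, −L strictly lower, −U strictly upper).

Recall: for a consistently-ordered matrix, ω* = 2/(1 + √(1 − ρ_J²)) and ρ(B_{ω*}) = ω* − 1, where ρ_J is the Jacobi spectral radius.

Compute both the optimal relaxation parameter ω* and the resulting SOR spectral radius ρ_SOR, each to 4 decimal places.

With n=5, ρ(Jacobi) = cos(π/6) = 0.8660.
√(1 − cos²(π/6)) = sin(π/6) ≈ 0.50000.
[ω*] 2 ÷ (1 + 0.50000) = 2 ÷ 1.50000 = 1.3333.
At ω = 1.3333 every |λ(B_ω)| = ω−1, so ρ_SOR = 0.3333.

ω* = 1.3333, ρ_SOR = 0.3333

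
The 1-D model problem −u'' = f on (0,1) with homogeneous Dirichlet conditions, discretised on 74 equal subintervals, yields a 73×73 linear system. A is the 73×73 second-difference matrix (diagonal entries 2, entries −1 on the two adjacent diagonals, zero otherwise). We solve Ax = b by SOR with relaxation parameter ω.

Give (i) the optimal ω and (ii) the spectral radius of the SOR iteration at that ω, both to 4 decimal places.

ω* = 1.9186, ρ_SOR = 0.9186

With n=73, ρ(Jacobi) = cos(π/74) = 0.9991.
root = sin(π/74) = 0.04244  (since 1−cos² = sin²).
[ω*] 2 ÷ (1 + 0.04244) = 2 ÷ 1.04244 = 1.9186.
and ρ(B_{ω*}) = 1.9186 − 1 = 0.9186.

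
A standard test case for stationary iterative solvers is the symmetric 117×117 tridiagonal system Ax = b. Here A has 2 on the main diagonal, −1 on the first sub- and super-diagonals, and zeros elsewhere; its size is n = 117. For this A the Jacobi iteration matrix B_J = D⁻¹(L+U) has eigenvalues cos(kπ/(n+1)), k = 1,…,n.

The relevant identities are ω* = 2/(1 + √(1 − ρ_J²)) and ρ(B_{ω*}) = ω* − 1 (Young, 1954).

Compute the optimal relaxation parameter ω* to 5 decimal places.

ω* = 1.94814

B_J for the 117×117 system has eigenvalues cos(kπ/118); ρ_J = cos(π/118) = 0.99965.
√(1−ρ_J²) = |sin(π/118)| = 0.026621
ω* = 2/(1 + 0.026621) = 2/1.026621 = 1.94814.
At ω = 1.94814 every |λ(B_ω)| = ω−1, so ρ_SOR = 0.94814.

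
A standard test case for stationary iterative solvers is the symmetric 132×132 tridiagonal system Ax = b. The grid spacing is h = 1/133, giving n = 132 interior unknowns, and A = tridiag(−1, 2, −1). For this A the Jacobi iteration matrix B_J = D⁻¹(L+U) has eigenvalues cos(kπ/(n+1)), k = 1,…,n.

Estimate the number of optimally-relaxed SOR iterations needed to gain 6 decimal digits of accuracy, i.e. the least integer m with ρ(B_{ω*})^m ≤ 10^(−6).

m = 293

n=132: λ(B_J) = 1 − λ(A)/2 = cos(kπ/133); k=1 gives ρ_J = 0.9997210.
1 − cos²(π/133) = sin²(π/133) ⇒ √(1−ρ_J²) = sin(π/133) = 0.0236188.
So ω* = 2/1.0236188 = 1.9538524 (Young).
Hence ρ(B_{ω*}) = 1.9538524 − 1 = 0.9538524.
6·ln10 = 13.8155; −ln(0.9538524) = 0.0472463; m = ⌈13.8155/0.0472463⌉ = ⌈292.414⌉ = 293.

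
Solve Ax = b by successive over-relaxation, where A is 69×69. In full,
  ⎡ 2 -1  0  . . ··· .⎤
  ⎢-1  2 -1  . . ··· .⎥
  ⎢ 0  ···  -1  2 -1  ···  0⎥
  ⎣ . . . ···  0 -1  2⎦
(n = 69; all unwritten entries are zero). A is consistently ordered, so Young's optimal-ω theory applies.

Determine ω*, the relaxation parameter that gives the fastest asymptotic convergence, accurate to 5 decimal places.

ω* = 1.91412

With n=69, ρ(Jacobi) = cos(π/70) = 0.99899.
√(1−ρ_J²) simplifies to sin(π/70) = 0.044865.
Then 2/(1+√(1−ρ_J²)) = 2/(1+0.044865); ω* = 2/1.044865 = 1.91412.
ρ_SOR = ω* − 1 ≈ 0.91412.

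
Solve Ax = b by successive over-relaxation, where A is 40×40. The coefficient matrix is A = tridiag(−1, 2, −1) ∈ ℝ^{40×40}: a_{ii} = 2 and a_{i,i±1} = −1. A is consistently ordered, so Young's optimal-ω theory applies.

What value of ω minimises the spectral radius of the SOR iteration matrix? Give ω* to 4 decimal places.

ω* = 1.8578

ρ_J = max_k |cos(kπ/41)| = cos(π/41) = 0.9971
1 − cos²(π/41) = sin²(π/41) ⇒ √(1−ρ_J²) = sin(π/41) = 0.07655.
[ω*] 2 ÷ (1 + 0.07655) = 2 ÷ 1.07655 = 1.8578.
ρ_SOR = ω* − 1 ≈ 0.8578.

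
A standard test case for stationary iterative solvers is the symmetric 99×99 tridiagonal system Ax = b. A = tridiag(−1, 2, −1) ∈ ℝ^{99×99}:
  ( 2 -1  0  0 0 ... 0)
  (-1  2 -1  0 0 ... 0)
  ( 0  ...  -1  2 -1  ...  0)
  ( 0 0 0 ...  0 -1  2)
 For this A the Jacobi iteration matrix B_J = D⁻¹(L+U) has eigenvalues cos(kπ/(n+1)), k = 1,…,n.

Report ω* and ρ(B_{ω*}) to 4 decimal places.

With n=99, ρ(Jacobi) = cos(π/100) = 0.9995.
√(1−ρ_J²) simplifies to sin(π/100) = 0.03141.
ω* = 2 / (1 + 0.03141) = 2 / 1.03141 ≈ 1.9391.
ρ_SOR = ω* − 1 = 1.9391 − 1 = 0.9391.

ω* = 1.9391, ρ_SOR = 0.9391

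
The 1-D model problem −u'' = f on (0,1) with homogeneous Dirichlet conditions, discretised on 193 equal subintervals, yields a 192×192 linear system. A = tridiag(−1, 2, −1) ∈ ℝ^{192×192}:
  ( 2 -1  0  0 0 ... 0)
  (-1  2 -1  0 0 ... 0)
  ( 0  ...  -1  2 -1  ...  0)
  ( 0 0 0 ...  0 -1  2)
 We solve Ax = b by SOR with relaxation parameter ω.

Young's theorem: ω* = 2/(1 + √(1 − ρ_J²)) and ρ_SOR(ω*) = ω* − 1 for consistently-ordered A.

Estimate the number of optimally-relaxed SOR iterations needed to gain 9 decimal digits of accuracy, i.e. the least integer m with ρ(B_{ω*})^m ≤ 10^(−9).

B_J for the 192×192 system has eigenvalues cos(kπ/193); ρ_J = cos(π/193) = 0.9998675.
√(1 − cos²(π/193)) = sin(π/193) ≈ 0.0162770.
[ω*] 2 ÷ (1 + 0.0162770) = 2 ÷ 1.0162770 = 1.9679674.
At ω = 1.9679674 every |λ(B_ω)| = ω−1, so ρ_SOR = 0.9679674.
ρ_SOR^m ≤ 10^(−9) ⇔ m ≥ 9·ln10/(−ln 0.9679674) = 20.7233/0.0325569 = 636.526; m = ⌈636.526⌉ = 637.

m = 637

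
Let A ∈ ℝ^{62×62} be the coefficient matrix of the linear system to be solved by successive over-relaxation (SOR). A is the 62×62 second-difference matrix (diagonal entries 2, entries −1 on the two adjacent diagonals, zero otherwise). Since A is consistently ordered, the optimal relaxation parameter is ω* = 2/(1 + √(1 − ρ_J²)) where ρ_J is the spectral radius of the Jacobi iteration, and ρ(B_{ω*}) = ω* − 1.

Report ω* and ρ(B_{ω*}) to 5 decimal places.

ω* = 1.90504, ρ_SOR = 0.90504

½·tridiag(1,0,1) at n=62: λ_k = cos(kπ/63); max |λ| at k=1 ⇒ ρ_J = cos(π/63) ≈ 0.99876.
root = sin(π/63) = 0.049846  (since 1−cos² = sin²).
Young: ω* = 2/(1+√(1−ρ_J²)) = 2/(1+0.049846) = 2/1.049846 = 1.90504.
[ρ_SOR] ω* − 1 = 0.90504.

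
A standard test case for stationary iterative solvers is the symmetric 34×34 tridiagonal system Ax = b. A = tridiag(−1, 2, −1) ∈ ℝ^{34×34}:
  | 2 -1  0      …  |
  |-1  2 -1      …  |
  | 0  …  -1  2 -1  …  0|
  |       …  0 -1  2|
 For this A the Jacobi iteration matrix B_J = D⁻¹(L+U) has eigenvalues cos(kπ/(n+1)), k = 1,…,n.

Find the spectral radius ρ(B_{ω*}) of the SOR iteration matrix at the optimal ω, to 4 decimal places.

ρ_SOR = 0.8355

n=34: λ(B_J) = 1 − λ(A)/2 = cos(kπ/35); k=1 gives ρ_J = 0.9960.
1 − cos²(π/35) = sin²(π/35) ⇒ √(1−ρ_J²) = sin(π/35) = 0.08964.
ω* = 2 / (1 + 0.08964) = 2 / 1.08964 ≈ 1.8355.
[ρ_SOR] ω* − 1 = 0.8355.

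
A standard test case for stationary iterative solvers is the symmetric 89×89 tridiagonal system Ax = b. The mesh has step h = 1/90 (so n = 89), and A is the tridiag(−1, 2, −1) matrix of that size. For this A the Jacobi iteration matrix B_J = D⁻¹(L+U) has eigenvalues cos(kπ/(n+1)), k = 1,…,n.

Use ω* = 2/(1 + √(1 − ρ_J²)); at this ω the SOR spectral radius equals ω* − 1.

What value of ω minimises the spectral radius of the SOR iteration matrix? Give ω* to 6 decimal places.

B_J for the 89×89 system has eigenvalues cos(kπ/90); ρ_J = cos(π/90) = 0.999391.
root = sin(π/90) = 0.0348995  (since 1−cos² = sin²).
So ω* = 2/1.0348995 = 1.932555 (Young).
At ω = 1.932555 every |λ(B_ω)| = ω−1, so ρ_SOR = 0.932555.

ω* = 1.932555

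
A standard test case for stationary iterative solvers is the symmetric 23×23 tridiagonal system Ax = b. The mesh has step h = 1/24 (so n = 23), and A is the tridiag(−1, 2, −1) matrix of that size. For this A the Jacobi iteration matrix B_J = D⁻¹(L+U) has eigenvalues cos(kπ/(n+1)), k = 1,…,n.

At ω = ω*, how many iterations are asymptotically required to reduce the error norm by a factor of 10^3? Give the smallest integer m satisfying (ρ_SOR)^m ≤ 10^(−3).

m = 27

ρ_J = max_k |cos(kπ/24)| = cos(π/24) = 0.9914449
√(1−ρ_J²) = |sin(π/24)| = 0.1305262
So ω* = 2/1.1305262 = 1.7690877 (Young).
ρ(B_{ω*}) = ω*−1 = 0.7690877
Need (0.7690877)^m ≤ 10^(−3): m ≥ 3·ln10/|ln 0.7690877| = 6.90776/0.26255 = 26.310 ⇒ m = 27.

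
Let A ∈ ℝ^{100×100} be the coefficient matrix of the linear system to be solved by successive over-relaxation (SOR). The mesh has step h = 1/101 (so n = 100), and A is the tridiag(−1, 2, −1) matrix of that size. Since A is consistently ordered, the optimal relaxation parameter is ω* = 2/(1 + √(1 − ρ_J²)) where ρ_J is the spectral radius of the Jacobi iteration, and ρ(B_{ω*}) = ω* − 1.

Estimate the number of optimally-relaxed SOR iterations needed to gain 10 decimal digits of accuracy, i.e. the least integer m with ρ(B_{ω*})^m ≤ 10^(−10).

m = 371

B_J for the 100×100 system has eigenvalues cos(kπ/101); ρ_J = cos(π/101) = 0.9995163.
√(1−ρ_J²) = |sin(π/101)| = 0.0310999
ω* = 2/(1 + 0.0310999) = 2/1.0310999 = 1.9396763.
ρ_SOR = ω* − 1 ≈ 0.9396763.
For 10 digits: m = 10·ln10 / (−ln 0.9396763) = 23.0259/0.0622198 = 370.074; round up → m = 371.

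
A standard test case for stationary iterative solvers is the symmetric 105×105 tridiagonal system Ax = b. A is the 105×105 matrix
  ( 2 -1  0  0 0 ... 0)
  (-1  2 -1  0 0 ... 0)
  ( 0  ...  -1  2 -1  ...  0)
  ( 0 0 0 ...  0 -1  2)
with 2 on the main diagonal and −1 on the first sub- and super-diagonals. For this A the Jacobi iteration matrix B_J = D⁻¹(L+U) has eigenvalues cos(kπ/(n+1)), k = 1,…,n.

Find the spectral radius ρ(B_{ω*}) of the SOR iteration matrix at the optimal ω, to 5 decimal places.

ρ_SOR = 0.94244

B_J for the 105×105 system has eigenvalues cos(kπ/106); ρ_J = cos(π/106) = 0.99956.
root = sin(π/106) = 0.029633  (since 1−cos² = sin²).
ω* = 2 / (1 + 0.029633) = 2 / 1.029633 ≈ 1.94244.
ρ_SOR = ω* − 1 ≈ 0.94244.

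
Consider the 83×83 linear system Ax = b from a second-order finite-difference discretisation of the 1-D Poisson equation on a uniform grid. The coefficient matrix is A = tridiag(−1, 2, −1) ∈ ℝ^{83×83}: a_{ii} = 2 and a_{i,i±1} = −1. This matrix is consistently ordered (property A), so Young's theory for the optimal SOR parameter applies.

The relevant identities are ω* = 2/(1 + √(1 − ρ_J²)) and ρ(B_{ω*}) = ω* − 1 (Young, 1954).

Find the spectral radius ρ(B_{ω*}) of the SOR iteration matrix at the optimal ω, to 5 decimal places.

ρ_SOR = 0.92791

With n=83, ρ(Jacobi) = cos(π/84) = 0.99930.
√(1−ρ_J²) simplifies to sin(π/84) = 0.037391.
Young: ω* = 2/(1+√(1−ρ_J²)) = 2/(1+0.037391) = 2/1.037391 = 1.92791.
Hence ρ(B_{ω*}) = 1.92791 − 1 = 0.92791.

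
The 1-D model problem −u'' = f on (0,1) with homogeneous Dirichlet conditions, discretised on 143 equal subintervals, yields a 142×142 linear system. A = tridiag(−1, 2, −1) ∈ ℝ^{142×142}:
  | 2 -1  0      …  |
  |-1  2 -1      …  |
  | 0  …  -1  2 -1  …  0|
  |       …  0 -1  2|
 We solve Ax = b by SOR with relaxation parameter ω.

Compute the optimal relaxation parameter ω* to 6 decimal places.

ω* = 1.957010

[ρ_J] n=142: ρ(B_J) = cos(π/(n+1)) = cos(π/143) = 0.999759.
1 − cos²(π/143) = sin²(π/143) ⇒ √(1−ρ_J²) = sin(π/143) = 0.0219674.
Young: ω* = 2/(1+√(1−ρ_J²)) = 2/(1+0.0219674) = 2/1.0219674 = 1.957010.
At ω = 1.957010 every |λ(B_ω)| = ω−1, so ρ_SOR = 0.957010.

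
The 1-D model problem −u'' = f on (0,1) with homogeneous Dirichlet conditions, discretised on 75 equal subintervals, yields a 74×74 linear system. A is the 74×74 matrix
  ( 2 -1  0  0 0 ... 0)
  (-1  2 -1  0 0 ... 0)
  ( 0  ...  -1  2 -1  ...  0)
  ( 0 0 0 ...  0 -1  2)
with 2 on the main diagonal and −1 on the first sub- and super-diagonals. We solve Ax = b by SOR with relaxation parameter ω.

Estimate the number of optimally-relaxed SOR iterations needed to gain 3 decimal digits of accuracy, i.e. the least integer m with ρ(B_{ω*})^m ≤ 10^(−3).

m = 83

n=74: λ(B_J) = 1 − λ(A)/2 = cos(kπ/75); k=1 gives ρ_J = 0.9991228.
root = sin(π/75) = 0.0418757  (since 1−cos² = sin²).
ω* = 2/(1 + 0.0418757) = 2/1.0418757 = 1.9196148.
ρ_SOR = ω* − 1 = 1.9196148 − 1 = 0.9196148.
For 3 digits: m = 3·ln10 / (−ln 0.9196148) = 6.90776/0.0838004 = 82.431; round up → m = 83.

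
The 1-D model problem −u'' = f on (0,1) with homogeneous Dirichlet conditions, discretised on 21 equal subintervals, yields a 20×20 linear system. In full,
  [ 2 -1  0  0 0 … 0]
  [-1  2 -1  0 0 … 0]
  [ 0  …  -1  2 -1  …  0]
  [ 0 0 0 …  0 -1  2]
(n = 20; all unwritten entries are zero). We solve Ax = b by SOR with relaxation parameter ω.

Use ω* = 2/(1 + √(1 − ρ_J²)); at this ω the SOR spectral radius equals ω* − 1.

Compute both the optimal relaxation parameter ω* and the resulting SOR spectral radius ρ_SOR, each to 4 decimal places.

With n=20, ρ(Jacobi) = cos(π/21) = 0.9888.
√(1−ρ_J²) = |sin(π/21)| = 0.14904
ω* = 2 / (1 + 0.14904) = 2 / 1.14904 ≈ 1.7406.
ρ_SOR = ω* − 1 ≈ 0.7406.

ω* = 1.7406, ρ_SOR = 0.7406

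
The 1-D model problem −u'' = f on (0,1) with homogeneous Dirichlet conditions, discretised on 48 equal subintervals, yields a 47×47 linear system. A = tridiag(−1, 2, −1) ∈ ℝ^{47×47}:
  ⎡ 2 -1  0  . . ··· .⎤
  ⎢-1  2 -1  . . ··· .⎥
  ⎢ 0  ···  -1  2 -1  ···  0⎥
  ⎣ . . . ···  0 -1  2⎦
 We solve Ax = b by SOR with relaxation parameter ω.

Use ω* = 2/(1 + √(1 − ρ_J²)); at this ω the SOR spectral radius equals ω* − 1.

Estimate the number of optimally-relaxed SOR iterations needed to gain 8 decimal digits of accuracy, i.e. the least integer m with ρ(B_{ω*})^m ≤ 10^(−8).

n=47: λ(B_J) = 1 − λ(A)/2 = cos(kπ/48); k=1 gives ρ_J = 0.9978589.
√(1 − cos²(π/48)) = sin(π/48) ≈ 0.0654031.
Young: ω* = 2/(1+√(1−ρ_J²)) = 2/(1+0.0654031) = 2/1.0654031 = 1.8772237.
ρ(B_{ω*}) = ω*−1 = 0.8772237
For 8 digits: m = 8·ln10 / (−ln 0.8772237) = 18.4207/0.130993 = 140.624; round up → m = 141.

m = 141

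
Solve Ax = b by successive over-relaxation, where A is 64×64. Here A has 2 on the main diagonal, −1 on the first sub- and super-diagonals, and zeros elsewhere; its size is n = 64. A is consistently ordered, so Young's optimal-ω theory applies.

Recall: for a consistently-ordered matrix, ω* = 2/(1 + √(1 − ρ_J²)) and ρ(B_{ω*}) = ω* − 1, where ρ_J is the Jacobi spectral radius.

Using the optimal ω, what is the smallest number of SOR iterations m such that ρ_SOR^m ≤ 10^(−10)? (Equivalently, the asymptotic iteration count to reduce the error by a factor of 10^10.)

n=64: λ(B_J) = 1 − λ(A)/2 = cos(kπ/65); k=1 gives ρ_J = 0.9988322.
√(1−ρ_J²) = |sin(π/65)| = 0.0483134
ω* = 2/(1+0.0483134) = 1.9078264
and ρ(B_{ω*}) = 1.9078264 − 1 = 0.9078264.
Need (0.9078264)^m ≤ 10^(−10): m ≥ 10·ln10/|ln 0.9078264| = 23.0259/0.0967021 = 238.112 ⇒ m = 239.

m = 239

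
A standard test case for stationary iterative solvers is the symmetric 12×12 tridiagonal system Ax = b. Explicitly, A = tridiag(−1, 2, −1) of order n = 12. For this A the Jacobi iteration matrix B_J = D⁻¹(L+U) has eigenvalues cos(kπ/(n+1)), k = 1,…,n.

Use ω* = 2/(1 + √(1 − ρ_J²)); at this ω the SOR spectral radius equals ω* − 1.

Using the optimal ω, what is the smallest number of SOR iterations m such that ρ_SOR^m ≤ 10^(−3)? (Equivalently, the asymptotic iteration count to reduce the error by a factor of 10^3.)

m = 15

ρ_J = max_k |cos(kπ/13)| = cos(π/13) = 0.9709418
√(1 − cos²(π/13)) = sin(π/13) ≈ 0.2393157.
ω* = 2/(1 + 0.2393157) = 2/1.2393157 = 1.6137938.
[ρ_SOR] ω* − 1 = 0.6137938.
ρ_SOR^m ≤ 10^(−3) ⇔ m ≥ 3·ln10/(−ln 0.6137938) = 6.90776/0.488096 = 14.152; m = ⌈14.152⌉ = 15.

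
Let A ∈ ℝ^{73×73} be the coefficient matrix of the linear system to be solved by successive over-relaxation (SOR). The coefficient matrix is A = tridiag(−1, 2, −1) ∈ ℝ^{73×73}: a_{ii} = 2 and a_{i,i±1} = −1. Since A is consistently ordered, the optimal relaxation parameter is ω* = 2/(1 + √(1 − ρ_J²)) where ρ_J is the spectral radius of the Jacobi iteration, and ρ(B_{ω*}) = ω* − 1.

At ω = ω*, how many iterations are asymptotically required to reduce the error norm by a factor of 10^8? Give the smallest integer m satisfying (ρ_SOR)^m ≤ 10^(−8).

m = 217

½·tridiag(1,0,1) at n=73: λ_k = cos(kπ/74); max |λ| at k=1 ⇒ ρ_J = cos(π/74) ≈ 0.9990990.
root = sin(π/74) = 0.0424412  (since 1−cos² = sin²).
Young: ω* = 2/(1+√(1−ρ_J²)) = 2/(1+0.0424412) = 2/1.0424412 = 1.9185734.
ρ(B_{ω*}) = ω*−1 = 0.9185734
m ≥ 8·ln10 / (−ln 0.9185734) = 216.884; smallest integer m = 217.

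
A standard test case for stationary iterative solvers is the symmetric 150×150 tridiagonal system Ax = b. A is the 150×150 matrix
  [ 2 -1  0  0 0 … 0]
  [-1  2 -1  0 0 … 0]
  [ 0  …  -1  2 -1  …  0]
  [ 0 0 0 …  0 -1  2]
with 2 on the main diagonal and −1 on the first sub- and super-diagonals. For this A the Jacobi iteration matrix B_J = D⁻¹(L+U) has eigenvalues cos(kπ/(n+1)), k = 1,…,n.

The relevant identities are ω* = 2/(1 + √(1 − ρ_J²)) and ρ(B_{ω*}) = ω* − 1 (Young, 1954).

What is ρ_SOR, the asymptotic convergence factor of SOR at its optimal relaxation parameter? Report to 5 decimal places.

½·tridiag(1,0,1) at n=150: λ_k = cos(kπ/151); max |λ| at k=1 ⇒ ρ_J = cos(π/151) ≈ 0.99978.
√(1 − cos²(π/151)) = sin(π/151) ≈ 0.020804.
ω* = 2/(1+0.020804) = 1.95924
ρ_SOR = ω* − 1 = 1.95924 − 1 = 0.95924.

ρ_SOR = 0.95924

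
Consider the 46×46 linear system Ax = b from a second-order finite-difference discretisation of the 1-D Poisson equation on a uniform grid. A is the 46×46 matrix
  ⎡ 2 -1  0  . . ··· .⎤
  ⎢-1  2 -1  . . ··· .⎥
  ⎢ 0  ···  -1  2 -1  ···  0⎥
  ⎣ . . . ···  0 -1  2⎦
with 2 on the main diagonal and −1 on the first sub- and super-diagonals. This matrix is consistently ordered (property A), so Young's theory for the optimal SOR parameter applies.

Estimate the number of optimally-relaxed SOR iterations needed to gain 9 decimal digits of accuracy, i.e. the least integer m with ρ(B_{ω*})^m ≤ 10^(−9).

m = 155

½·tridiag(1,0,1) at n=46: λ_k = cos(kπ/47); max |λ| at k=1 ⇒ ρ_J = cos(π/47) ≈ 0.9977669.
√(1−ρ_J²) = |sin(π/47)| = 0.0667926
So ω* = 2/1.0667926 = 1.8747787 (Young).
At ω = 1.8747787 every |λ(B_ω)| = ω−1, so ρ_SOR = 0.8747787.
For 9 digits: m = 9·ln10 / (−ln 0.8747787) = 20.7233/0.133784 = 154.901; round up → m = 155.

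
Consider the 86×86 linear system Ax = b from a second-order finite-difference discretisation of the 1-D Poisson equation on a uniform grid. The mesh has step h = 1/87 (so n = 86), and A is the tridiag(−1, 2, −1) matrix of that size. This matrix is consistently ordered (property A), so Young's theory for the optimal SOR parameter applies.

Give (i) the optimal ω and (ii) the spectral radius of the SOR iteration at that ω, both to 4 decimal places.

½·tridiag(1,0,1) at n=86: λ_k = cos(kπ/87); max |λ| at k=1 ⇒ ρ_J = cos(π/87) ≈ 0.9993.
√(1−ρ_J²) = |sin(π/87)| = 0.03610
So ω* = 2/1.03610 = 1.9303 (Young).
and ρ(B_{ω*}) = 1.9303 − 1 = 0.9303.

ω* = 1.9303, ρ_SOR = 0.9303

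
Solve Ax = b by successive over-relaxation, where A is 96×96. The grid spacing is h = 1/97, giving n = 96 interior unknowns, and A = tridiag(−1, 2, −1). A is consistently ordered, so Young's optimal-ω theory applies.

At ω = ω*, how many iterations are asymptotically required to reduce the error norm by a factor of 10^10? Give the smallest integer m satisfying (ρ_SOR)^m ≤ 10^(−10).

m = 356

With n=96, ρ(Jacobi) = cos(π/97) = 0.9994756.
1 − cos²(π/97) = sin²(π/97) ⇒ √(1−ρ_J²) = sin(π/97) = 0.0323819.
So ω* = 2/1.0323819 = 1.9372676 (Young).
[ρ_SOR] ω* − 1 = 0.9372676.
m ≥ 10·ln10 / (−ln 0.9372676) = 355.413; smallest integer m = 356.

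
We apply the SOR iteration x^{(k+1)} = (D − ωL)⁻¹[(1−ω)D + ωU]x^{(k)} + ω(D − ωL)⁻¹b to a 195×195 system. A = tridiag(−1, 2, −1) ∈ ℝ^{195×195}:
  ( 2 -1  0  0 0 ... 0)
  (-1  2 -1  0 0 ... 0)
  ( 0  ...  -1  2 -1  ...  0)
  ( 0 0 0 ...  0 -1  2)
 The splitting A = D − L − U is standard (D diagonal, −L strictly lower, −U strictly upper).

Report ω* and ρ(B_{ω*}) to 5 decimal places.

With n=195, ρ(Jacobi) = cos(π/196) = 0.99987.
root = sin(π/196) = 0.016028  (since 1−cos² = sin²).
ω* = 2 / (1 + 0.016028) = 2 / 1.016028 ≈ 1.96845.
and ρ(B_{ω*}) = 1.96845 − 1 = 0.96845.

ω* = 1.96845, ρ_SOR = 0.96845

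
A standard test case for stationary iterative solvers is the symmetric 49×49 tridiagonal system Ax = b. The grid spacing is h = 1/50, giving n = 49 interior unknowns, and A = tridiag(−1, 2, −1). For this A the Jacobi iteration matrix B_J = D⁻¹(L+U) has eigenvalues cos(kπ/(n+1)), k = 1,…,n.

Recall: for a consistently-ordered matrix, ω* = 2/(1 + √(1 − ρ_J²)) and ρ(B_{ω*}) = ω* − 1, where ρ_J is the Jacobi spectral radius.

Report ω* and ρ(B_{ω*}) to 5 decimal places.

ω* = 1.88184, ρ_SOR = 0.88184

ρ_J = max_k |cos(kπ/50)| = cos(π/50) = 0.99803
√(1 − cos²(π/50)) = sin(π/50) ≈ 0.062791.
ω* = 2/(1 + 0.062791) = 2/1.062791 = 1.88184.
Hence ρ(B_{ω*}) = 1.88184 − 1 = 0.88184.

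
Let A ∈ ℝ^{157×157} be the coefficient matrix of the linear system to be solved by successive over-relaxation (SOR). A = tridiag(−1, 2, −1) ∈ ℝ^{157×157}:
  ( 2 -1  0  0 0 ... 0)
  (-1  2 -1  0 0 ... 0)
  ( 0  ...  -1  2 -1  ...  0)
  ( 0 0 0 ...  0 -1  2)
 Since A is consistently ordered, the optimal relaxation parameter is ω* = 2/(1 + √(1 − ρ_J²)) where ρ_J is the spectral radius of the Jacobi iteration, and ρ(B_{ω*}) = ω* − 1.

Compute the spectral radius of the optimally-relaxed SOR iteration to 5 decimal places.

ρ_SOR = 0.96101

[ρ_J] n=157: ρ(B_J) = cos(π/(n+1)) = cos(π/158) = 0.99980.
root = sin(π/158) = 0.019882  (since 1−cos² = sin²).
[ω*] 2 ÷ (1 + 0.019882) = 2 ÷ 1.019882 = 1.96101.
Hence ρ(B_{ω*}) = 1.96101 − 1 = 0.96101.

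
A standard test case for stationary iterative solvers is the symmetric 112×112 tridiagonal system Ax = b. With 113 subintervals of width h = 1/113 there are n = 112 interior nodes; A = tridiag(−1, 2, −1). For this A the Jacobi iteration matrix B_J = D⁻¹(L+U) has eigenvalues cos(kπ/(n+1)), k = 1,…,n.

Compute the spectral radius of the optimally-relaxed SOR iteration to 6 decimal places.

ρ_SOR = 0.945907

[ρ_J] n=112: ρ(B_J) = cos(π/(n+1)) = cos(π/113) = 0.999614.
√(1−ρ_J²) simplifies to sin(π/113) = 0.0277981.
So ω* = 2/1.0277981 = 1.945907 (Young).
[ρ_SOR] ω* − 1 = 0.945907.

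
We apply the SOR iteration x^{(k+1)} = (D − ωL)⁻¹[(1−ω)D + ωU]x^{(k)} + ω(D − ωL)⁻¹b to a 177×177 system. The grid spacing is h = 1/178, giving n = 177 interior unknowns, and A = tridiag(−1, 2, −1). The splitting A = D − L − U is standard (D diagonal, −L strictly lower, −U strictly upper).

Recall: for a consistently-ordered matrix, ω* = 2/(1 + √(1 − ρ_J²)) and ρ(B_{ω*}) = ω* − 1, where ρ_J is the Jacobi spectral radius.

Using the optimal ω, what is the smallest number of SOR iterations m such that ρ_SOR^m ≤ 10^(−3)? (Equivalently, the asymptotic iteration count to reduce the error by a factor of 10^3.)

With n=177, ρ(Jacobi) = cos(π/178) = 0.9998443.
√(1−ρ_J²) = |sin(π/178)| = 0.0176485
ω* = 2 / (1 + 0.0176485) = 2 / 1.0176485 ≈ 1.9653151.
ρ_SOR = ω* − 1 = 1.9653151 − 1 = 0.9653151.
(0.9653151)^m ≤ 10^{−3}  ⇒  m·ln(0.9653151) ≤ −3·ln10  ⇒  m ≥ 195.683  ⇒  m = 196

m = 196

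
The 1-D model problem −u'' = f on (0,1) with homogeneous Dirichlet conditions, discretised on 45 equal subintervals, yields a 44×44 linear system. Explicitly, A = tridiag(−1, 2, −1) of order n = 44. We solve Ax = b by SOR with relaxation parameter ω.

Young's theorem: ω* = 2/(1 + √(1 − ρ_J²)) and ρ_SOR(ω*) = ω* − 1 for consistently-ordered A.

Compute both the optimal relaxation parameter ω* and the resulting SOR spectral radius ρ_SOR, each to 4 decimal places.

ρ_J = max_k |cos(kπ/45)| = cos(π/45) = 0.9976
root = sin(π/45) = 0.06976  (since 1−cos² = sin²).
ω* = 2 / (1 + 0.06976) = 2 / 1.06976 ≈ 1.8696.
[ρ_SOR] ω* − 1 = 0.8696.

ω* = 1.8696, ρ_SOR = 0.8696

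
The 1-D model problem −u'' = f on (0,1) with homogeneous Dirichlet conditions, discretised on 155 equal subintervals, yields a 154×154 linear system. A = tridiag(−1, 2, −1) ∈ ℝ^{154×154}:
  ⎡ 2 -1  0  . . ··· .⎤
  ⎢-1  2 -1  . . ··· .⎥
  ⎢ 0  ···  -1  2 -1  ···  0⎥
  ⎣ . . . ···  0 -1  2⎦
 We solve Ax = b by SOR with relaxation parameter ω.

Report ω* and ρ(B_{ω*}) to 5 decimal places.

ω* = 1.96027, ρ_SOR = 0.96027

½·tridiag(1,0,1) at n=154: λ_k = cos(kπ/155); max |λ| at k=1 ⇒ ρ_J = cos(π/155) ≈ 0.99979.
√(1 − cos²(π/155)) = sin(π/155) ≈ 0.020267.
ω* = 2 / (1 + 0.020267) = 2 / 1.020267 ≈ 1.96027.
and ρ(B_{ω*}) = 1.96027 − 1 = 0.96027.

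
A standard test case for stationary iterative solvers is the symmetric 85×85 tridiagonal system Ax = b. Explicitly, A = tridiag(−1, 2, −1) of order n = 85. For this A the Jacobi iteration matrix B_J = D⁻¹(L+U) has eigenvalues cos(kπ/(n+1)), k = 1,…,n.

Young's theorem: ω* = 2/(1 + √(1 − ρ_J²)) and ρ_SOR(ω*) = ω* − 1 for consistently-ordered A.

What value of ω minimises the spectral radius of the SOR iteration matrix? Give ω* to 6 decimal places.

spectrum of D⁻¹(L+U) = {cos(kπ/86) : 1≤k≤85}; ρ_J = cos(π/86) = 0.999333.
√(1 − cos²(π/86)) = sin(π/86) ≈ 0.0365220.
Then 2/(1+√(1−ρ_J²)) = 2/(1+0.0365220); ω* = 2/1.0365220 = 1.929530.
Hence ρ(B_{ω*}) = 1.929530 − 1 = 0.929530.

ω* = 1.929530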